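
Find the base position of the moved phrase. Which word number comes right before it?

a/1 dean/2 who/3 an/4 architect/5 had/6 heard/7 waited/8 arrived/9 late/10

The displaced element is "a dean" (word 2).
It is linked across 1 clause boundary (Ø).
It functions as the subject of "waited", so the gap sits immediately after word 7 ("heard").
Base order: An architect had heard that a dean waited.

7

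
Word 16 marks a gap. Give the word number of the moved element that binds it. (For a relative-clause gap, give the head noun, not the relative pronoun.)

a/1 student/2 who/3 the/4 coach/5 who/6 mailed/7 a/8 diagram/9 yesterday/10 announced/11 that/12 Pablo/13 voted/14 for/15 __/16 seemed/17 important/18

2

The gap at 16 is the prepositional object of "voted", inside a relative clause.
The relative pronoun is "who" (word 3); it is bound by the head noun immediately before it.
Its filler is the head noun "student", at word 2.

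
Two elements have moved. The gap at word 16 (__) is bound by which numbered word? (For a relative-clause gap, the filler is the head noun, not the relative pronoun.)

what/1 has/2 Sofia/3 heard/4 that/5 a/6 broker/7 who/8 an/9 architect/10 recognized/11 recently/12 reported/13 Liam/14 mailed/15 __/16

1

The marked gap is the direct object of "mailed".
Its filler is the fronted wh-phrase "what", at word 1.
(The other dependency links word 7 to a gap after word 11.)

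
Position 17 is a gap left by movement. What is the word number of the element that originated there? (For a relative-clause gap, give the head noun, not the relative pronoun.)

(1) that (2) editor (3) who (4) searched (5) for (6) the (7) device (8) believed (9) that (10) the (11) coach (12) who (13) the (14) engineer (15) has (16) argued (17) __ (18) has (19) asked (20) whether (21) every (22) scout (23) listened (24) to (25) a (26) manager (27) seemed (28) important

The gap at 17 is the subject of "asked", inside a relative clause.
The relative pronoun is "who" (word 12); it is bound by the head noun immediately before it.
Its filler is the head noun "coach", at word 11.

11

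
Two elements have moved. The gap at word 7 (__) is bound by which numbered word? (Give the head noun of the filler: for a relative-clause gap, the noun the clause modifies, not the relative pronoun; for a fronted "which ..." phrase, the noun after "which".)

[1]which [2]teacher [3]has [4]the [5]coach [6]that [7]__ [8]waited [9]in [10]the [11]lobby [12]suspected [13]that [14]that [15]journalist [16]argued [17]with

5

The marked gap is inside the relative clause, the subject of "waited".
Its filler is the head noun "coach" (via "that"), at word 5.
(The other dependency links word 2 to a gap after word 17.)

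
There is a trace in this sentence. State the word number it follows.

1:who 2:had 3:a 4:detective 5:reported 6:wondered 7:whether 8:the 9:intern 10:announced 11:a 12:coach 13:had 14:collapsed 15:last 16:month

5

The displaced element is "who" (word 1).
It is linked across 1 clause boundary (Ø).
It functions as the subject of "wondered", so the gap sits immediately after word 5 ("reported").
Base order: A detective had reported that who wondered whether the intern announced a coach had collapsed last month.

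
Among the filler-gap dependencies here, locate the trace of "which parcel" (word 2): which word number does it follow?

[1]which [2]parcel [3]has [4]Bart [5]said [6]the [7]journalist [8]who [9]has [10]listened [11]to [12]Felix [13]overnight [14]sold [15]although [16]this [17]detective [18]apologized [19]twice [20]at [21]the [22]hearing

14

The displaced element is "which parcel" (word 2).
It is linked across 1 clause boundary (Ø).
It functions as the direct object of "sold", so the gap sits immediately after word 14 ("sold").
Base order: Bart has said the journalist who has listened to Felix overnight sold which parcel although this detective apologized twice at the hearing.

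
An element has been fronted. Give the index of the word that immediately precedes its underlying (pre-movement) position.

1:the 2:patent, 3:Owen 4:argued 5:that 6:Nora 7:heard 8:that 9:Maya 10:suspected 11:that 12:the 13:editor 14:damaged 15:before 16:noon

14

The displaced element is "the patent" (word 2).
It is linked across 3 clause boundaries (that → that → that).
It functions as the direct object of "damaged", so the gap sits immediately after word 14 ("damaged").
Base order: Owen argued that Nora heard that Maya suspected that the editor damaged the patent before noon.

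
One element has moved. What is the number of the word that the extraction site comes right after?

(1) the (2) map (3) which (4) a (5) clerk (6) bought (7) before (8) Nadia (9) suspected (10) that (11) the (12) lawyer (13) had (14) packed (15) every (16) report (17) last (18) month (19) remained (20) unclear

6

The displaced element is "the map" (word 2).
It functions as the direct object of "bought", so the gap sits immediately after word 6 ("bought").
Base order: A clerk bought the map before Nadia suspected that the lawyer had packed every report last month.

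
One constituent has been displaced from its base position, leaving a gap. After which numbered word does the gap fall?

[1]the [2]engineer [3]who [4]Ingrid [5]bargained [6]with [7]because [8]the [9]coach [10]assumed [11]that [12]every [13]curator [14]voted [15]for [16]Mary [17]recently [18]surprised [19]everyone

6

The displaced element is "the engineer" (word 2).
It functions as the object of the preposition "with" of "bargained", so the gap sits immediately after word 6 ("with").
Base order: Ingrid bargained with the engineer because the coach assumed that every curator voted for Mary recently.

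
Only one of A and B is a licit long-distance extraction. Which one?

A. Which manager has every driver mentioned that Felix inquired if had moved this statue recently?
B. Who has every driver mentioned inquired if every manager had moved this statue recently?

B

In A, the wh-phrase is extracted from inside a wh-island (introduced by "if"), which blocks movement.
In B, the extraction path crosses only that-complement boundaries, which are transparent.
So B is grammatical.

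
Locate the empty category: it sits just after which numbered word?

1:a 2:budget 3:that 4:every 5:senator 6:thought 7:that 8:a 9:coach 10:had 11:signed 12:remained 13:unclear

The displaced element is "a budget" (word 2).
It is linked across 1 clause boundary (that).
It functions as the direct object of "signed", so the gap sits immediately after word 11 ("signed").
Base order: Every senator thought that a coach had signed a budget.

11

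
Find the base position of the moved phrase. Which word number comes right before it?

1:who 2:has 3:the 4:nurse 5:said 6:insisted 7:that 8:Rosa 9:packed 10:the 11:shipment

5

The displaced element is "who" (word 1).
It is linked across 1 clause boundary (Ø).
It functions as the subject of "insisted", so the gap sits immediately after word 5 ("said").
Base order: The nurse has said who insisted that Rosa packed the shipment.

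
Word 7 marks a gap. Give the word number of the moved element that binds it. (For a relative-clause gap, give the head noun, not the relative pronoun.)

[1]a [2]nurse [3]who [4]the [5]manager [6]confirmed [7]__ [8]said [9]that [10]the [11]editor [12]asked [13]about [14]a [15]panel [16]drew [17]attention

2

The gap at 7 is the subject of "said", inside a relative clause.
The relative pronoun is "who" (word 3); it is bound by the head noun immediately before it.
Its filler is the head noun "nurse", at word 2.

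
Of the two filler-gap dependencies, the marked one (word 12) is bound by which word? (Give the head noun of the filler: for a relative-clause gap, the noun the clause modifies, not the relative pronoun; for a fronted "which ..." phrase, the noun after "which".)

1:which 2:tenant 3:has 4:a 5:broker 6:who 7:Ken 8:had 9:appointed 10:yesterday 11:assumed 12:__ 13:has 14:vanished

The marked gap is the subject of "vanished".
Its filler is the fronted wh-phrase "which tenant", at word 2.
(The other dependency links word 5 to a gap after word 9.)

2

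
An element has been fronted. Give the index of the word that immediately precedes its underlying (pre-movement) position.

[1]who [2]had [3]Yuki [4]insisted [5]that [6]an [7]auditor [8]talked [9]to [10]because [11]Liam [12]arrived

9

The displaced element is "who" (word 1).
It is linked across 1 clause boundary (that).
It functions as the object of the preposition "to" of "talked", so the gap sits immediately after word 9 ("to").
Base order: Yuki had insisted that an auditor talked to who because Liam arrived.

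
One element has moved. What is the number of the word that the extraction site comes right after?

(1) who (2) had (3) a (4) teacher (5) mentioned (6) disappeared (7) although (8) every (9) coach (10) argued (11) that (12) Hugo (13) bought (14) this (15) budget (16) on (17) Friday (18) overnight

The displaced element is "who" (word 1).
It is linked across 1 clause boundary (Ø).
It functions as the subject of "disappeared", so the gap sits immediately after word 5 ("mentioned").
Base order: A teacher had mentioned that who disappeared although every coach argued that Hugo bought this budget on Friday overnight.

5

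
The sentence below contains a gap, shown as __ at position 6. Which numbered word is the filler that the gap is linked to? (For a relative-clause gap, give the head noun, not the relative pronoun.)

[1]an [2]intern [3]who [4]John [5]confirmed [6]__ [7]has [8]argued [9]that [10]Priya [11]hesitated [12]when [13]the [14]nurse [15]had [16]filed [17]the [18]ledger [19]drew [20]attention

The gap at 6 is the subject of "argued", inside a relative clause.
The relative pronoun is "who" (word 3); it is bound by the head noun immediately before it.
Its filler is the head noun "intern", at word 2.

2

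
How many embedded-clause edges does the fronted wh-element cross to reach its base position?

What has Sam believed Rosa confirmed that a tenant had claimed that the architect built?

"what" is extracted from the object of "built".
Boundaries crossed, outermost first: [Ø], [that], [that] — 3 in total.

3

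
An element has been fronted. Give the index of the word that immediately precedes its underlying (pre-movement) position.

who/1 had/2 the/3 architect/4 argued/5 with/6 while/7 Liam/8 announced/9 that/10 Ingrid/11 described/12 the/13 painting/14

The displaced element is "who" (word 1).
It functions as the object of the preposition "with" of "argued", so the gap sits immediately after word 6 ("with").
Base order: The architect had argued with who while Liam announced that Ingrid described the painting.

6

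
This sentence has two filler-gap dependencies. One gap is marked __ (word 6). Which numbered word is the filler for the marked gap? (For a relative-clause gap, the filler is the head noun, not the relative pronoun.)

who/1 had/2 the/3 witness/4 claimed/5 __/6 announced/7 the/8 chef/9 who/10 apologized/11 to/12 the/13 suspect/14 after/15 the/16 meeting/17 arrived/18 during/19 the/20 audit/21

The marked gap is the subject of "announced".
Its filler is the fronted wh-phrase "who", at word 1.
(The other dependency links word 9 to a gap after word 10.)

1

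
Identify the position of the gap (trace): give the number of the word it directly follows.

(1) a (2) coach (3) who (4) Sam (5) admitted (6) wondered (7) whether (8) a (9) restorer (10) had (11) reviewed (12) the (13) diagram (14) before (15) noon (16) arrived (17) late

The displaced element is "a coach" (word 2).
It is linked across 1 clause boundary (Ø).
It functions as the subject of "wondered", so the gap sits immediately after word 5 ("admitted").
Base order: Sam admitted that a coach wondered whether a restorer had reviewed the diagram before noon.

5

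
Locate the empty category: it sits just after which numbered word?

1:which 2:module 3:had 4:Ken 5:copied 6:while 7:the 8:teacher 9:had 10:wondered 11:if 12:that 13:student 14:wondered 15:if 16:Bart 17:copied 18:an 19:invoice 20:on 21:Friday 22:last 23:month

5

The displaced element is "which module" (word 2).
It functions as the direct object of "copied", so the gap sits immediately after word 5 ("copied").
Base order: Ken had copied which module while the teacher had wondered if that student wondered if Bart copied an invoice on Friday last month.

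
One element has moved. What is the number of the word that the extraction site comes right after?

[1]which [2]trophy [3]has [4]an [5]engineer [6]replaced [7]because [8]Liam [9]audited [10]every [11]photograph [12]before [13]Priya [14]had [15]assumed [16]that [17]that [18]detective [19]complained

6

The displaced element is "which trophy" (word 2).
It functions as the direct object of "replaced", so the gap sits immediately after word 6 ("replaced").
Base order: An engineer has replaced which trophy because Liam audited every photograph before Priya had assumed that that detective complained.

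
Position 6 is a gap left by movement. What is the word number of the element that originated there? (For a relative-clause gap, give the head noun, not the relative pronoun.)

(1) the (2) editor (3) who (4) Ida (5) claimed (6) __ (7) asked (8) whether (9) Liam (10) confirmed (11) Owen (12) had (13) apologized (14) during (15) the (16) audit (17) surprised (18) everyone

The gap at 6 is the subject of "asked", inside a relative clause.
The relative pronoun is "who" (word 3); it is bound by the head noun immediately before it.
Its filler is the head noun "editor", at word 2.

2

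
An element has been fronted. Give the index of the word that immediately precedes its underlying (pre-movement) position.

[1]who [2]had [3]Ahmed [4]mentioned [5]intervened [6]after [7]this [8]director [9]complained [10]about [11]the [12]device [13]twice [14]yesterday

The displaced element is "who" (word 1).
It is linked across 1 clause boundary (Ø).
It functions as the subject of "intervened", so the gap sits immediately after word 4 ("mentioned").
Base order: Ahmed had mentioned who intervened after this director complained about the device twice yesterday.

4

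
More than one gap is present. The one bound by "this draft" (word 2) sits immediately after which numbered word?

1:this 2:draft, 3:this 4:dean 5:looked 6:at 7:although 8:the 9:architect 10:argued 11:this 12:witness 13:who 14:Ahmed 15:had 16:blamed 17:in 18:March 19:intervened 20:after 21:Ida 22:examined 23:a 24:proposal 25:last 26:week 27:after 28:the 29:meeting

6

The displaced element is "this draft" (word 2).
It functions as the object of the preposition "at" of "looked", so the gap sits immediately after word 6 ("at").
Base order: This dean looked at this draft although the architect argued this witness who Ahmed had blamed in March intervened after Ida examined a proposal last week after the meeting.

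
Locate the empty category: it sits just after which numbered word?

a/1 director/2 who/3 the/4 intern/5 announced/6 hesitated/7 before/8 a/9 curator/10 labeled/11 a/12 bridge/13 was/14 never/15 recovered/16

6

The displaced element is "a director" (word 2).
It is linked across 1 clause boundary (Ø).
It functions as the subject of "hesitated", so the gap sits immediately after word 6 ("announced").
Base order: The intern announced that a director hesitated before a curator labeled a bridge.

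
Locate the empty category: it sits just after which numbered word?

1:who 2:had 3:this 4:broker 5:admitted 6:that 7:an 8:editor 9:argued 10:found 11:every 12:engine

The displaced element is "who" (word 1).
It is linked across 2 clause boundaries (that → Ø).
It functions as the subject of "found", so the gap sits immediately after word 9 ("argued").
Base order: This broker had admitted that an editor argued that who found every engine.

9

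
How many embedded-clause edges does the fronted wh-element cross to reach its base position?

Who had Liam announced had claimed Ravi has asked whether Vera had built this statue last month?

1

"who" is extracted from the subject of "claimed".
Boundaries crossed, outermost first: [Ø] — 1 in total.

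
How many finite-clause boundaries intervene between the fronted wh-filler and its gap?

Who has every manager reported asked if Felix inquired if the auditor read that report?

1

"who" is extracted from the subject of "asked".
Boundaries crossed, outermost first: [Ø] — 1 in total.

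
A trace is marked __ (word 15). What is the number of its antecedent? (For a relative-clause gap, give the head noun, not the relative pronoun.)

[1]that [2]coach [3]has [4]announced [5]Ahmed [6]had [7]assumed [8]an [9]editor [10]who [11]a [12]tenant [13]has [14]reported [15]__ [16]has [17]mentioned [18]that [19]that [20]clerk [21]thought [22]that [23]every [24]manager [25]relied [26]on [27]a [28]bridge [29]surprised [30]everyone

The gap at 15 is the subject of "mentioned", inside a relative clause.
The relative pronoun is "who" (word 10); it is bound by the head noun immediately before it.
Its filler is the head noun "editor", at word 9.

9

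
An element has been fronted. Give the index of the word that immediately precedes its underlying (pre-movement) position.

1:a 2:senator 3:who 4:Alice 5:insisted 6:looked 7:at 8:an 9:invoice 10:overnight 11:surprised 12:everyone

The displaced element is "a senator" (word 2).
It is linked across 1 clause boundary (Ø).
It functions as the subject of "looked", so the gap sits immediately after word 5 ("insisted").
Base order: Alice insisted that a senator looked at an invoice overnight.

5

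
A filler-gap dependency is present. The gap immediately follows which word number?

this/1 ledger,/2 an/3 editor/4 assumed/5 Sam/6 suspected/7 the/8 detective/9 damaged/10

The displaced element is "this ledger" (word 2).
It is linked across 2 clause boundaries (Ø → Ø).
It functions as the direct object of "damaged", so the gap sits immediately after word 10 ("damaged").
Base order: An editor assumed Sam suspected the detective damaged this ledger.

10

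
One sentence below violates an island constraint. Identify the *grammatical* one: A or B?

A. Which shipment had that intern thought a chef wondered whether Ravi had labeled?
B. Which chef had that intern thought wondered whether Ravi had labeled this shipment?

B

In A, the wh-phrase is extracted from inside a wh-island (introduced by "whether"), which blocks movement.
In B, the extraction path crosses only that-complement boundaries, which are transparent.
So B is grammatical.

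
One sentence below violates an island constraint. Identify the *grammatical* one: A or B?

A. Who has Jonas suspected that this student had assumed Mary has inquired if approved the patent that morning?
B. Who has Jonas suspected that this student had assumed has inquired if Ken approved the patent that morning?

B

In A, the wh-phrase is extracted from inside a wh-island (introduced by "if"), which blocks movement.
In B, the extraction path crosses only that-complement boundaries, which are transparent.
So B is grammatical.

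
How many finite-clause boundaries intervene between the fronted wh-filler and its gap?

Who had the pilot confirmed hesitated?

1

"who" is extracted from the subject of "hesitated".
Boundaries crossed, outermost first: [Ø] — 1 in total.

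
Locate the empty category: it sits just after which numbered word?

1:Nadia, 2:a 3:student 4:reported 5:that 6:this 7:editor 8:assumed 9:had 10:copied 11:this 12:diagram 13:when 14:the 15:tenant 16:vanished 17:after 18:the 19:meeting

The displaced element is "Nadia" (word 1).
It is linked across 2 clause boundaries (that → Ø).
It functions as the subject of "copied", so the gap sits immediately after word 8 ("assumed").
Base order: A student reported that this editor assumed that Nadia had copied this diagram when the tenant vanished after the meeting.

8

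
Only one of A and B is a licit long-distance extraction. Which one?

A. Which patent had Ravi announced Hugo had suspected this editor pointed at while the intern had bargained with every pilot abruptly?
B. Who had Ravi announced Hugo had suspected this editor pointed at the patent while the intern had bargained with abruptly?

In B, the wh-phrase is extracted from inside an adjunct island (introduced by "while"), which blocks movement.
In A, the extraction path crosses only that-complement boundaries, which are transparent.
So A is grammatical.

A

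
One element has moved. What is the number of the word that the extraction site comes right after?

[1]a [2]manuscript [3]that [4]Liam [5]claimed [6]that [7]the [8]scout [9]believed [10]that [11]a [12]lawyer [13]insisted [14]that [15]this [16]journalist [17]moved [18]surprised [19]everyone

The displaced element is "a manuscript" (word 2).
It is linked across 3 clause boundaries (that → that → that).
It functions as the direct object of "moved", so the gap sits immediately after word 17 ("moved").
Base order: Liam claimed that the scout believed that a lawyer insisted that this journalist moved a manuscript.

17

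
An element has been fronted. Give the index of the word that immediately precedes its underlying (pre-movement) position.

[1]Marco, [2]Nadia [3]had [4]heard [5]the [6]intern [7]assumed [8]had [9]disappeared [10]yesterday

The displaced element is "Marco" (word 1).
It is linked across 2 clause boundaries (Ø → Ø).
It functions as the subject of "disappeared", so the gap sits immediately after word 7 ("assumed").
Base order: Nadia had heard the intern assumed that Marco had disappeared yesterday.

7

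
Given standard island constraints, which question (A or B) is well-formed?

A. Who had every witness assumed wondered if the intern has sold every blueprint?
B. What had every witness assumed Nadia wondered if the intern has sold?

A

In B, the wh-phrase is extracted from inside a wh-island (introduced by "if"), which blocks movement.
In A, the extraction path crosses only that-complement boundaries, which are transparent.
So A is grammatical.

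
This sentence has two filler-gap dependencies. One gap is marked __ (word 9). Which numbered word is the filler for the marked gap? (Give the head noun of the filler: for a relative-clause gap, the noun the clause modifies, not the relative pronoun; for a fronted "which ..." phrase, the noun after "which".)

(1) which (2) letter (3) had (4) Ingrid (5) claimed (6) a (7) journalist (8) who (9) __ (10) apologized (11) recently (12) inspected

7

The marked gap is inside the relative clause, the subject of "apologized".
Its filler is the head noun "journalist" (via "who"), at word 7.
(The other dependency links word 2 to a gap after word 12.)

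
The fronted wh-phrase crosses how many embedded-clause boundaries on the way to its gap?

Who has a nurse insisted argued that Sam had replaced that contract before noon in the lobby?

"who" is extracted from the subject of "argued".
Boundaries crossed, outermost first: [Ø] — 1 in total.

1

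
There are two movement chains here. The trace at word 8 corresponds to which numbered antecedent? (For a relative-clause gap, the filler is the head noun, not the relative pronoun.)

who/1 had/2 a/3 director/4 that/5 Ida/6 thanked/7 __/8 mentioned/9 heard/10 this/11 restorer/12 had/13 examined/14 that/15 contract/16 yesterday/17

4

The marked gap is inside the relative clause, the direct object of "thanked".
Its filler is the head noun "director" (via "that"), at word 4.
(The other dependency links word 1 to a gap after word 9.)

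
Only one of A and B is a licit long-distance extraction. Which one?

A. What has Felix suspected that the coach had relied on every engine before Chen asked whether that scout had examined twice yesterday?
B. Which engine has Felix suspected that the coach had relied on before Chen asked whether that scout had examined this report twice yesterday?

In A, the wh-phrase is extracted from inside an adjunct island (introduced by "before"), which blocks movement.
In B, the extraction path crosses only that-complement boundaries, which are transparent.
So B is grammatical.

B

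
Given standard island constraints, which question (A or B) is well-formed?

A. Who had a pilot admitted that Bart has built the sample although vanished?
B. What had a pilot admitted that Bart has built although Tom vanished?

In A, the wh-phrase is extracted from inside an adjunct island (introduced by "although"), which blocks movement.
In B, the extraction path crosses only that-complement boundaries, which are transparent.
So B is grammatical.

B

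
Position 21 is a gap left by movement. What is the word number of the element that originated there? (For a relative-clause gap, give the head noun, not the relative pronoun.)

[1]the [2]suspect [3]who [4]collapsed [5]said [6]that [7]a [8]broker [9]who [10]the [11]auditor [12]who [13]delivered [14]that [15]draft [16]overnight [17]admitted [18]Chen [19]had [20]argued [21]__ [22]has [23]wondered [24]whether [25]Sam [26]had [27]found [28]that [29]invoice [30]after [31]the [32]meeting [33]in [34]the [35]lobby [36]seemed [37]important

8

The gap at 21 is the subject of "wondered", inside a relative clause.
The relative pronoun is "who" (word 9); it is bound by the head noun immediately before it.
Its filler is the head noun "broker", at word 8.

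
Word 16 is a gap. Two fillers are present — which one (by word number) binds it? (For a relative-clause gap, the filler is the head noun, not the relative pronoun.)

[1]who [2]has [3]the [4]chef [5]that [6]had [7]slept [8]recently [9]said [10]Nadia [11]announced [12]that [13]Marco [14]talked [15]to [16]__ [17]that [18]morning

The marked gap is the object of the preposition "to" of "talked".
Its filler is the fronted wh-phrase "who", at word 1.
(The other dependency links word 4 to a gap after word 5.)

1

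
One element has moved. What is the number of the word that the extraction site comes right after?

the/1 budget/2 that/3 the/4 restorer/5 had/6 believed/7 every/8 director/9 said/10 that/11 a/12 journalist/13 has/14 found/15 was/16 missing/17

The displaced element is "the budget" (word 2).
It is linked across 2 clause boundaries (Ø → that).
It functions as the direct object of "found", so the gap sits immediately after word 15 ("found").
Base order: The restorer had believed every director said that a journalist has found the budget.

15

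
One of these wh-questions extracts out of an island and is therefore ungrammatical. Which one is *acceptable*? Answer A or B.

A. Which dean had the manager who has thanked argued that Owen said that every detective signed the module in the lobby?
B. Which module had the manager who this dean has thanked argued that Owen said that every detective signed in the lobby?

B

In A, the wh-phrase is extracted from inside a complex-NP island (relative clause) (introduced by "who"), which blocks movement.
In B, the extraction path crosses only that-complement boundaries, which are transparent.
So B is grammatical.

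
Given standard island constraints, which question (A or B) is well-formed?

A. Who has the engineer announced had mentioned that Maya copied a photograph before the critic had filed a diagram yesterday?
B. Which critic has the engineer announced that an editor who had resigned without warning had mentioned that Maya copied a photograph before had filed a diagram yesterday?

A

In B, the wh-phrase is extracted from inside an adjunct island (introduced by "before"), which blocks movement.
In A, the extraction path crosses only that-complement boundaries, which are transparent.
So A is grammatical.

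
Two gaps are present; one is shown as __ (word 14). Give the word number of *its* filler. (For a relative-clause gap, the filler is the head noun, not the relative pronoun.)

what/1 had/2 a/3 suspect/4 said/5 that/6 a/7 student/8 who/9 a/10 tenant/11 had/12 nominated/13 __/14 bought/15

8

The marked gap is inside the relative clause, the direct object of "nominated".
Its filler is the head noun "student" (via "who"), at word 8.
(The other dependency links word 1 to a gap after word 15.)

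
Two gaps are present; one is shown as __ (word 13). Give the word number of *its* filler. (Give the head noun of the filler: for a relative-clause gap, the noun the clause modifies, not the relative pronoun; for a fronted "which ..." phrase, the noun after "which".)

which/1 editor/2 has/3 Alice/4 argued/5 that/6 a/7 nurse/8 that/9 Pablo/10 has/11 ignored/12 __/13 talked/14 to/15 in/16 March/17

The marked gap is inside the relative clause, the direct object of "ignored".
Its filler is the head noun "nurse" (via "that"), at word 8.
(The other dependency links word 2 to a gap after word 15.)

8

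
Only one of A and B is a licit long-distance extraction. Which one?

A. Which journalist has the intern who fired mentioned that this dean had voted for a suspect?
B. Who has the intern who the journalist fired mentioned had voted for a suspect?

In A, the wh-phrase is extracted from inside a complex-NP island (relative clause) (introduced by "who"), which blocks movement.
In B, the extraction path crosses only that-complement boundaries, which are transparent.
So B is grammatical.

B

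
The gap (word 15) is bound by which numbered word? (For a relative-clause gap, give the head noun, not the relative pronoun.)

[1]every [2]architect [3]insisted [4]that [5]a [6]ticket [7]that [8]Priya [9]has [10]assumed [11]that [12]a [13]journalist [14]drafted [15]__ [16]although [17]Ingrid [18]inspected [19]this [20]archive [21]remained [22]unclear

The gap at 15 is the object of "drafted", inside a relative clause.
The relative pronoun is "that" (word 7); it is bound by the head noun immediately before it.
Its filler is the head noun "ticket", at word 6.

6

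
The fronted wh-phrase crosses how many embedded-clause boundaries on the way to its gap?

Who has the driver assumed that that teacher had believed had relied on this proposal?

2

"who" is extracted from the subject of "relied".
Boundaries crossed, outermost first: [that], [Ø] — 2 in total.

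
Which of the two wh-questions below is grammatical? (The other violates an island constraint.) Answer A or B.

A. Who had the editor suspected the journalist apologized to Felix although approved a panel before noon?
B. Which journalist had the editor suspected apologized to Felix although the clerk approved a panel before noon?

In A, the wh-phrase is extracted from inside an adjunct island (introduced by "although"), which blocks movement.
In B, the extraction path crosses only that-complement boundaries, which are transparent.
So B is grammatical.

B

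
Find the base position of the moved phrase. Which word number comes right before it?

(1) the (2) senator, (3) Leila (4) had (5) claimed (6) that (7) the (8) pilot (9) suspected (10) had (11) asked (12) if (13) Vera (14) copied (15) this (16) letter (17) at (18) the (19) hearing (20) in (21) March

The displaced element is "the senator" (word 2).
It is linked across 2 clause boundaries (that → Ø).
It functions as the subject of "asked", so the gap sits immediately after word 9 ("suspected").
Base order: Leila had claimed that the pilot suspected that the senator had asked if Vera copied this letter at the hearing in March.

9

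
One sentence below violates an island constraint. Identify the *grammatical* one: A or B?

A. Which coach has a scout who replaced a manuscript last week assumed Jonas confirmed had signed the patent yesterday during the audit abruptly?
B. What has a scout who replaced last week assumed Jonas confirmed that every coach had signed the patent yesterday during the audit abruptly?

In B, the wh-phrase is extracted from inside a complex-NP island (relative clause) (introduced by "who"), which blocks movement.
In A, the extraction path crosses only that-complement boundaries, which are transparent.
So A is grammatical.

A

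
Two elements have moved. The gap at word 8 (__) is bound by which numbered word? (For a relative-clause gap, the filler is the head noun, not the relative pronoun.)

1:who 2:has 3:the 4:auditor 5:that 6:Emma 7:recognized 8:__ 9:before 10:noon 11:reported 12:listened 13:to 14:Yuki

4

The marked gap is inside the relative clause, the direct object of "recognized".
Its filler is the head noun "auditor" (via "that"), at word 4.
(The other dependency links word 1 to a gap after word 11.)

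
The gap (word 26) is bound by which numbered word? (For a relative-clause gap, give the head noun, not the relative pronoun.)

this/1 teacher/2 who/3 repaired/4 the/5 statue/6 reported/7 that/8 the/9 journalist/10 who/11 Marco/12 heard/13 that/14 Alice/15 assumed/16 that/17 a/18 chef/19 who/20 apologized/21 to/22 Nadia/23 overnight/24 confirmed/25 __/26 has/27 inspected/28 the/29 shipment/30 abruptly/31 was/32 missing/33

10

The gap at 26 is the subject of "inspected", inside a relative clause.
The relative pronoun is "who" (word 11); it is bound by the head noun immediately before it.
Its filler is the head noun "journalist", at word 10.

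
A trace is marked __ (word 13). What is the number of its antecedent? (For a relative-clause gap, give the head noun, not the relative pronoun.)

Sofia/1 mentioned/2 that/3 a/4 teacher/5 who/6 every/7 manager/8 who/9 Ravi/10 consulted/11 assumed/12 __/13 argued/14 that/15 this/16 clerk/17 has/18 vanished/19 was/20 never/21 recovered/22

5

The gap at 13 is the subject of "argued", inside a relative clause.
The relative pronoun is "who" (word 6); it is bound by the head noun immediately before it.
Its filler is the head noun "teacher", at word 5.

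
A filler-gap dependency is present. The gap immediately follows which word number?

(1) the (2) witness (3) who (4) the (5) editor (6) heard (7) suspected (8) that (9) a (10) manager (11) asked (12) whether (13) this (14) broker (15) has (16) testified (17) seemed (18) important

6

The displaced element is "the witness" (word 2).
It is linked across 1 clause boundary (Ø).
It functions as the subject of "suspected", so the gap sits immediately after word 6 ("heard").
Base order: The editor heard that the witness suspected that a manager asked whether this broker has testified.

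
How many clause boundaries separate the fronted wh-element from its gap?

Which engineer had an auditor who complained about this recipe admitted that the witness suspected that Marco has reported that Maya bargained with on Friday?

"which engineer" is extracted from the PP object of "bargained".
Boundaries crossed, outermost first: [that], [that], [that] — 3 in total.

3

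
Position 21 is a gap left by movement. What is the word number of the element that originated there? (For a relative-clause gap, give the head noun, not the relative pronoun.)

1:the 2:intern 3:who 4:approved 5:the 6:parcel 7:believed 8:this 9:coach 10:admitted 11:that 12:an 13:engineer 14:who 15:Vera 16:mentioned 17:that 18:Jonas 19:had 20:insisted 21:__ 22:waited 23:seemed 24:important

The gap at 21 is the subject of "waited", inside a relative clause.
The relative pronoun is "who" (word 14); it is bound by the head noun immediately before it.
Its filler is the head noun "engineer", at word 13.

13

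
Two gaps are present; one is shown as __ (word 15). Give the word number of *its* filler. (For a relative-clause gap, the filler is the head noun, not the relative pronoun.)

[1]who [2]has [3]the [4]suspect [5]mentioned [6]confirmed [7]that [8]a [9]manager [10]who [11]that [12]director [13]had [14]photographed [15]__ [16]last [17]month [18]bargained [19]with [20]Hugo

The marked gap is inside the relative clause, the direct object of "photographed".
Its filler is the head noun "manager" (via "who"), at word 9.
(The other dependency links word 1 to a gap after word 5.)

9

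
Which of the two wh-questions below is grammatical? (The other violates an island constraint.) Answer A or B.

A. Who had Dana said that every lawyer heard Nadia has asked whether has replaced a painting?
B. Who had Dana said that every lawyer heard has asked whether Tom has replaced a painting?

In A, the wh-phrase is extracted from inside a wh-island (introduced by "whether"), which blocks movement.
In B, the extraction path crosses only that-complement boundaries, which are transparent.
So B is grammatical.

B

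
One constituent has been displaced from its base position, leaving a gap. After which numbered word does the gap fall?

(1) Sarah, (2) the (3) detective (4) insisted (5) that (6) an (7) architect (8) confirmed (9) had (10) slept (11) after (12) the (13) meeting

The displaced element is "Sarah" (word 1).
It is linked across 2 clause boundaries (that → Ø).
It functions as the subject of "slept", so the gap sits immediately after word 8 ("confirmed").
Base order: The detective insisted that an architect confirmed Sarah had slept after the meeting.

8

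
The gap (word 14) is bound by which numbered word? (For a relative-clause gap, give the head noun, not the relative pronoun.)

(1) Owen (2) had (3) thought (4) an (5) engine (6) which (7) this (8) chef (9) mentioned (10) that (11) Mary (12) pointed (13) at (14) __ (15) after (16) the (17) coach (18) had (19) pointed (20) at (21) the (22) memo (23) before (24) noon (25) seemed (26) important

5

The gap at 14 is the prepositional object of "pointed", inside a relative clause.
The relative pronoun is "which" (word 6); it is bound by the head noun immediately before it.
Its filler is the head noun "engine", at word 5.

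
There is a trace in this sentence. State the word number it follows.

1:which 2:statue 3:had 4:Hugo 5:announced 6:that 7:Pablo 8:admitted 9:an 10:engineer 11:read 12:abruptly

The displaced element is "which statue" (word 2).
It is linked across 2 clause boundaries (that → Ø).
It functions as the direct object of "read", so the gap sits immediately after word 11 ("read").
Base order: Hugo had announced that Pablo admitted an engineer read which statue abruptly.

11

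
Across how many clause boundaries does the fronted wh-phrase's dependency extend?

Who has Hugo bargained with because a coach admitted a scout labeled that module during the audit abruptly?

0

"who" originates inside the matrix clause — no clause boundary is crossed.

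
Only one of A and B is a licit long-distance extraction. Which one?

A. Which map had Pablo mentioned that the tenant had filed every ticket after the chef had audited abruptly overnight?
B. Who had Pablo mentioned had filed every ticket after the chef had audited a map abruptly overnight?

B

In A, the wh-phrase is extracted from inside an adjunct island (introduced by "after"), which blocks movement.
In B, the extraction path crosses only that-complement boundaries, which are transparent.
So B is grammatical.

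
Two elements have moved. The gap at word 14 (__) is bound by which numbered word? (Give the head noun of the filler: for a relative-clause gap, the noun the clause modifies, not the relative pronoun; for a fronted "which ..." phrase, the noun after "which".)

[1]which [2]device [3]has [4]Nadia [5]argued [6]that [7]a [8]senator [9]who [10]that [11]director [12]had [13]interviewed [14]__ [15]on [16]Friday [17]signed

The marked gap is inside the relative clause, the direct object of "interviewed".
Its filler is the head noun "senator" (via "who"), at word 8.
(The other dependency links word 2 to a gap after word 17.)

8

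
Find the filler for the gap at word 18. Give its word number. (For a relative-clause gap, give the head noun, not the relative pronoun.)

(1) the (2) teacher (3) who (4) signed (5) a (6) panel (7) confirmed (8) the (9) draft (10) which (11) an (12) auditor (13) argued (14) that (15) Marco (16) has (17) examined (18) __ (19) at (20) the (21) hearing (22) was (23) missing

9

The gap at 18 is the object of "examined", inside a relative clause.
The relative pronoun is "which" (word 10); it is bound by the head noun immediately before it.
Its filler is the head noun "draft", at word 9.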